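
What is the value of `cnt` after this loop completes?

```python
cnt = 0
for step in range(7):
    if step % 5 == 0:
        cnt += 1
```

Let's trace through this code step by step.

Initialize: cnt = 0
Entering loop: for step in range(7):
After iteration 1: step = 0, cnt = 1
After iteration 2: step = 1, cnt = 1
After iteration 3: step = 2, cnt = 1
After iteration 4: step = 3, cnt = 1
After iteration 5: step = 4, cnt = 1
After iteration 6: step = 5, cnt = 2
After iteration 7: step = 6, cnt = 2
Loop ends.

Final answer: 2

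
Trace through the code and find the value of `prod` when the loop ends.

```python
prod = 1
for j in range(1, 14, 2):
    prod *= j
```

Let's trace through this code step by step.

Initialize: prod = 1
Entering loop: for j in range(1, 14, 2):
After iteration 1: j = 1, prod = 1
After iteration 2: j = 3, prod = 3
After iteration 3: j = 5, prod = 15
After iteration 4: j = 7, prod = 105
After iteration 5: j = 9, prod = 945
After iteration 6: j = 11, prod = 10395
After iteration 7: j = 13, prod = 135135
Loop ends.

Final answer: 135135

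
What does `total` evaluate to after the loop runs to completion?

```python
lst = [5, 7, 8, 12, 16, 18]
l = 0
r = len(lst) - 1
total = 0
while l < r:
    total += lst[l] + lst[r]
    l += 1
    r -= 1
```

Let's trace through this code step by step.

Initialize: lst = [5, 7, 8, 12, 16, 18]
Initialize: l = 0
Initialize: r = 5
Initialize: total = 0
Entering loop: while l < r:
After iteration 1: l = 1, r = 4, total = 23
After iteration 2: l = 2, r = 3, total = 46
After iteration 3: l = 3, r = 2, total = 66
Loop ends.

Final answer: 66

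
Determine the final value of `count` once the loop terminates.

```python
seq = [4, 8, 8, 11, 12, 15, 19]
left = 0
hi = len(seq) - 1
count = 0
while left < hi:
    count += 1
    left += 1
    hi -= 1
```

Let's trace through this code step by step.

Initialize: seq = [4, 8, 8, 11, 12, 15, 19]
Initialize: left = 0
Initialize: hi = 6
Initialize: count = 0
Entering loop: while left < hi:
After iteration 1: left = 1, hi = 5, count = 1
After iteration 2: left = 2, hi = 4, count = 2
After iteration 3: left = 3, hi = 3, count = 3
Loop ends.

Final answer: 3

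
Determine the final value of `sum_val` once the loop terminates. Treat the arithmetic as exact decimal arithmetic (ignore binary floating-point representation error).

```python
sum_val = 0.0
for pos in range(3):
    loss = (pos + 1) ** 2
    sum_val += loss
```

Let's trace through this code step by step.

Initialize: sum_val = 0.0
Entering loop: for pos in range(3):
After iteration 1: pos = 0, sum_val = 1.0, loss = 1
After iteration 2: pos = 1, sum_val = 5.0, loss = 4
After iteration 3: pos = 2, sum_val = 14.0, loss = 9
Loop ends.

Final answer: 14.0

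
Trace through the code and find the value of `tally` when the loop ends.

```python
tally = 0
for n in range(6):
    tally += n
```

Let's trace through this code step by step.

Initialize: tally = 0
Entering loop: for n in range(6):
After iteration 1: n = 0, tally = 0
After iteration 2: n = 1, tally = 1
After iteration 3: n = 2, tally = 3
After iteration 4: n = 3, tally = 6
After iteration 5: n = 4, tally = 10
After iteration 6: n = 5, tally = 15
Loop ends.

Final answer: 15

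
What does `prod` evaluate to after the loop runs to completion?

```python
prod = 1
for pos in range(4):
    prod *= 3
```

Let's trace through this code step by step.

Initialize: prod = 1
Entering loop: for pos in range(4):
After iteration 1: pos = 0, prod = 3
After iteration 2: pos = 1, prod = 9
After iteration 3: pos = 2, prod = 27
After iteration 4: pos = 3, prod = 81
Loop ends.

Final answer: 81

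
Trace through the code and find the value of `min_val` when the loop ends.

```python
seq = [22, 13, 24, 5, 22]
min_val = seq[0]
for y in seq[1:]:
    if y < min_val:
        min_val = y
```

Let's trace through this code step by step.

Initialize: seq = [22, 13, 24, 5, 22]
Initialize: min_val = 22
Entering loop: for y in seq[1:]:
After iteration 1: y = 13, min_val = 13
After iteration 2: y = 24, min_val = 13
After iteration 3: y = 5, min_val = 5
After iteration 4: y = 22, min_val = 5
Loop ends.

Final answer: 5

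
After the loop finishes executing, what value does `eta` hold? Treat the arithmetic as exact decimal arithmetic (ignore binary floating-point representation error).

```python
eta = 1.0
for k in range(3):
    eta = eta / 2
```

Let's trace through this code step by step.

Initialize: eta = 1.0
Entering loop: for k in range(3):
After iteration 1: k = 0, eta = 0.5
After iteration 2: k = 1, eta = 0.25
After iteration 3: k = 2, eta = 0.125
Loop ends.

Final answer: 0.125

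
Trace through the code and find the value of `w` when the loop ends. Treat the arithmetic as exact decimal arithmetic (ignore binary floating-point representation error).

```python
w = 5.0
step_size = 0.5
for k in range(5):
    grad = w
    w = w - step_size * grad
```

Let's trace through this code step by step.

Initialize: w = 5.0
Initialize: step_size = 0.5
Entering loop: for k in range(5):
After iteration 1: k = 0, w = 2.5, grad = 5.0
After iteration 2: k = 1, w = 1.25, grad = 2.5
After iteration 3: k = 2, w = 0.625, grad = 1.25
After iteration 4: k = 3, w = 0.3125, grad = 0.625
After iteration 5: k = 4, w = 0.15625, grad = 0.3125
Loop ends.

Final answer: 0.15625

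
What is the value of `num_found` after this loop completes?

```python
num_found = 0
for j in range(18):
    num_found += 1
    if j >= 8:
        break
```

Let's trace through this code step by step.

Initialize: num_found = 0
Entering loop: for j in range(18):
After iteration 1: j = 0, num_found = 1
After iteration 2: j = 1, num_found = 2
After iteration 3: j = 2, num_found = 3
After iteration 4: j = 3, num_found = 4
After iteration 5: j = 4, num_found = 5
After iteration 6: j = 5, num_found = 6
After iteration 7: j = 6, num_found = 7
After iteration 8: j = 7, num_found = 8
After iteration 9: j = 8, num_found = 9
Loop ends.

Final answer: 9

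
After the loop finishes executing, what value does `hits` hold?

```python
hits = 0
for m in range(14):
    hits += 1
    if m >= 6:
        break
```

Let's trace through this code step by step.

Initialize: hits = 0
Entering loop: for m in range(14):
After iteration 1: m = 0, hits = 1
After iteration 2: m = 1, hits = 2
After iteration 3: m = 2, hits = 3
After iteration 4: m = 3, hits = 4
After iteration 5: m = 4, hits = 5
After iteration 6: m = 5, hits = 6
After iteration 7: m = 6, hits = 7
Loop ends.

Final answer: 7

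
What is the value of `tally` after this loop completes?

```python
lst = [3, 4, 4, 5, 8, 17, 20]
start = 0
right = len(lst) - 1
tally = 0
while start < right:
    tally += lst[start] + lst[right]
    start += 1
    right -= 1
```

Let's trace through this code step by step.

Initialize: lst = [3, 4, 4, 5, 8, 17, 20]
Initialize: start = 0
Initialize: right = 6
Initialize: tally = 0
Entering loop: while start < right:
After iteration 1: start = 1, right = 5, tally = 23
After iteration 2: start = 2, right = 4, tally = 44
After iteration 3: start = 3, right = 3, tally = 56
Loop ends.

Final answer: 56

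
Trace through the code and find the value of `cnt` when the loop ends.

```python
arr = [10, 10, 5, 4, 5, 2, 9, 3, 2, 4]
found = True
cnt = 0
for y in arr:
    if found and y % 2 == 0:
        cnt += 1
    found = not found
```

Let's trace through this code step by step.

Initialize: arr = [10, 10, 5, 4, 5, 2, 9, 3, 2, 4]
Initialize: found = True
Initialize: cnt = 0
Entering loop: for y in arr:
After iteration 1: y = 10, found = False, cnt = 1
After iteration 2: y = 10, found = True, cnt = 1
After iteration 3: y = 5, found = False, cnt = 1
After iteration 4: y = 4, found = True, cnt = 1
After iteration 5: y = 5, found = False, cnt = 1
After iteration 6: y = 2, found = True, cnt = 1
After iteration 7: y = 9, found = False, cnt = 1
After iteration 8: y = 3, found = True, cnt = 1
After iteration 9: y = 2, found = False, cnt = 2
After iteration 10: y = 4, found = True, cnt = 2
Loop ends.

Final answer: 2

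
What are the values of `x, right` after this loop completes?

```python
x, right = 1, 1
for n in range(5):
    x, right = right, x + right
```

Let's trace through this code step by step.

Initialize: x = 1
Initialize: right = 1
Entering loop: for n in range(5):
After iteration 1: n = 0, x = 1, right = 2
After iteration 2: n = 1, x = 2, right = 3
After iteration 3: n = 2, x = 3, right = 5
After iteration 4: n = 3, x = 5, right = 8
After iteration 5: n = 4, x = 8, right = 13
Loop ends.

Final answer: 8, 13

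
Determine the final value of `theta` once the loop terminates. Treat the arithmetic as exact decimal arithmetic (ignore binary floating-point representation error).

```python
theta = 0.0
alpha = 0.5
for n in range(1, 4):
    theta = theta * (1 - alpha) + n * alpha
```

Let's trace through this code step by step.

Initialize: theta = 0.0
Initialize: alpha = 0.5
Entering loop: for n in range(1, 4):
After iteration 1: n = 1, theta = 0.5
After iteration 2: n = 2, theta = 1.25
After iteration 3: n = 3, theta = 2.125
Loop ends.

Final answer: 2.125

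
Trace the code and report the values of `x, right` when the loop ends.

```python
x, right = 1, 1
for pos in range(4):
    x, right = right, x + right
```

Let's trace through this code step by step.

Initialize: x = 1
Initialize: right = 1
Entering loop: for pos in range(4):
After iteration 1: pos = 0, x = 1, right = 2
After iteration 2: pos = 1, x = 2, right = 3
After iteration 3: pos = 2, x = 3, right = 5
After iteration 4: pos = 3, x = 5, right = 8
Loop ends.

Final answer: 5, 8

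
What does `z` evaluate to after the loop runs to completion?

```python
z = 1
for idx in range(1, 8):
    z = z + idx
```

Let's trace through this code step by step.

Initialize: z = 1
Entering loop: for idx in range(1, 8):
After iteration 1: idx = 1, z = 2
After iteration 2: idx = 2, z = 4
After iteration 3: idx = 3, z = 7
After iteration 4: idx = 4, z = 11
After iteration 5: idx = 5, z = 16
After iteration 6: idx = 6, z = 22
After iteration 7: idx = 7, z = 29
Loop ends.

Final answer: 29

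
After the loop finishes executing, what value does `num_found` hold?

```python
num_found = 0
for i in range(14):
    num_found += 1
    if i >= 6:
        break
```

Let's trace through this code step by step.

Initialize: num_found = 0
Entering loop: for i in range(14):
After iteration 1: i = 0, num_found = 1
After iteration 2: i = 1, num_found = 2
After iteration 3: i = 2, num_found = 3
After iteration 4: i = 3, num_found = 4
After iteration 5: i = 4, num_found = 5
After iteration 6: i = 5, num_found = 6
After iteration 7: i = 6, num_found = 7
Loop ends.

Final answer: 7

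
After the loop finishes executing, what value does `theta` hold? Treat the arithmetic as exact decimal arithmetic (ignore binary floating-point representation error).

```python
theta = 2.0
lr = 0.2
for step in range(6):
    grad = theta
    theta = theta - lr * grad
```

Let's trace through this code step by step.

Initialize: theta = 2.0
Initialize: lr = 0.2
Entering loop: for step in range(6):
After iteration 1: step = 0, theta = 1.6, grad = 2.0
After iteration 2: step = 1, theta = 1.28, grad = 1.6
After iteration 3: step = 2, theta = 1.024, grad = 1.28
After iteration 4: step = 3, theta = 0.8192, grad = 1.024
After iteration 5: step = 4, theta = 0.65536, grad = 0.8192
After iteration 6: step = 5, theta = 0.524288, grad = 0.65536
Loop ends.

Final answer: 0.524288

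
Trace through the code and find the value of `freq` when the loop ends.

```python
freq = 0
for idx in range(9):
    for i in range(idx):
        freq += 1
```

Let's trace through this code step by step.

Initialize: freq = 0
Entering loop: for idx in range(9):
After iteration 1: idx = 0, freq = 0
After iteration 2: idx = 1, freq = 1, i = 0
After iteration 3: idx = 2, freq = 3, i = 1
After iteration 4: idx = 3, freq = 6, i = 2
After iteration 5: idx = 4, freq = 10, i = 3
After iteration 6: idx = 5, freq = 15, i = 4
After iteration 7: idx = 6, freq = 21, i = 5
After iteration 8: idx = 7, freq = 28, i = 6
After iteration 9: idx = 8, freq = 36, i = 7
Loop ends.

Final answer: 36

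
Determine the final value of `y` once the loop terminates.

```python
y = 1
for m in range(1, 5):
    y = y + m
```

Let's trace through this code step by step.

Initialize: y = 1
Entering loop: for m in range(1, 5):
After iteration 1: m = 1, y = 2
After iteration 2: m = 2, y = 4
After iteration 3: m = 3, y = 7
After iteration 4: m = 4, y = 11
Loop ends.

Final answer: 11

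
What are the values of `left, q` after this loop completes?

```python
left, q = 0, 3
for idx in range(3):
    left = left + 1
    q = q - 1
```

Let's trace through this code step by step.

Initialize: left = 0
Initialize: q = 3
Entering loop: for idx in range(3):
After iteration 1: idx = 0, left = 1, q = 2
After iteration 2: idx = 1, left = 2, q = 1
After iteration 3: idx = 2, left = 3, q = 0
Loop ends.

Final answer: 3, 0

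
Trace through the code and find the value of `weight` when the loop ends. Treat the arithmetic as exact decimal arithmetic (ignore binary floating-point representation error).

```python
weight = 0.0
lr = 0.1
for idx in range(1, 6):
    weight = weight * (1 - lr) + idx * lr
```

Let's trace through this code step by step.

Initialize: weight = 0.0
Initialize: lr = 0.1
Entering loop: for idx in range(1, 6):
After iteration 1: idx = 1, weight = 0.1
After iteration 2: idx = 2, weight = 0.29
After iteration 3: idx = 3, weight = 0.561
After iteration 4: idx = 4, weight = 0.9049
After iteration 5: idx = 5, weight = 1.31441
Loop ends.

Final answer: 1.31441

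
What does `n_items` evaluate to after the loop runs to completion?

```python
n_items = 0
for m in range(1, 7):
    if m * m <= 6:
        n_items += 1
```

Let's trace through this code step by step.

Initialize: n_items = 0
Entering loop: for m in range(1, 7):
After iteration 1: m = 1, n_items = 1
After iteration 2: m = 2, n_items = 2
After iteration 3: m = 3, n_items = 2
After iteration 4: m = 4, n_items = 2
After iteration 5: m = 5, n_items = 2
After iteration 6: m = 6, n_items = 2
Loop ends.

Final answer: 2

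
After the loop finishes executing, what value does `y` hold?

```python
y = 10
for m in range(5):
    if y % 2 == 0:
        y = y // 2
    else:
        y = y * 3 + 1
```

Let's trace through this code step by step.

Initialize: y = 10
Entering loop: for m in range(5):
After iteration 1: m = 0, y = 5
After iteration 2: m = 1, y = 16
After iteration 3: m = 2, y = 8
After iteration 4: m = 3, y = 4
After iteration 5: m = 4, y = 2
Loop ends.

Final answer: 2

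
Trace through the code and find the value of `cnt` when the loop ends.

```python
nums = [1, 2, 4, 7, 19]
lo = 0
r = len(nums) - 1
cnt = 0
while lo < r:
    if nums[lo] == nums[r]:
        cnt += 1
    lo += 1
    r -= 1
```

Let's trace through this code step by step.

Initialize: nums = [1, 2, 4, 7, 19]
Initialize: lo = 0
Initialize: r = 4
Initialize: cnt = 0
Entering loop: while lo < r:
After iteration 1: lo = 1, r = 3, cnt = 0
After iteration 2: lo = 2, r = 2, cnt = 0
Loop ends.

Final answer: 0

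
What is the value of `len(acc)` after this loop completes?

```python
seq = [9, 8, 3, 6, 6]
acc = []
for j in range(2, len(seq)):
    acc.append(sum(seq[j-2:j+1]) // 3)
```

Let's trace through this code step by step.

Initialize: seq = [9, 8, 3, 6, 6]
Initialize: acc = []
Entering loop: for j in range(2, len(seq)):
After iteration 1: j = 2, acc = [6]
After iteration 2: j = 3, acc = [6, 5]
After iteration 3: j = 4, acc = [6, 5, 5]
Loop ends.
len(acc) = 3

Final answer: 3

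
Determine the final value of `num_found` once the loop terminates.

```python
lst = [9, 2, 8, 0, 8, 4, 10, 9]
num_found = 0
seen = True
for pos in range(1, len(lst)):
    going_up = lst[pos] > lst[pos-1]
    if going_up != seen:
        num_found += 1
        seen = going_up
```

Let's trace through this code step by step.

Initialize: lst = [9, 2, 8, 0, 8, 4, 10, 9]
Initialize: num_found = 0
Initialize: seen = True
Entering loop: for pos in range(1, len(lst)):
After iteration 1: pos = 1, num_found = 1, seen = False, going_up = False
After iteration 2: pos = 2, num_found = 2, seen = True, going_up = True
After iteration 3: pos = 3, num_found = 3, seen = False, going_up = False
After iteration 4: pos = 4, num_found = 4, seen = True, going_up = True
After iteration 5: pos = 5, num_found = 5, seen = False, going_up = False
After iteration 6: pos = 6, num_found = 6, seen = True, going_up = True
After iteration 7: pos = 7, num_found = 7, seen = False, going_up = False
Loop ends.

Final answer: 7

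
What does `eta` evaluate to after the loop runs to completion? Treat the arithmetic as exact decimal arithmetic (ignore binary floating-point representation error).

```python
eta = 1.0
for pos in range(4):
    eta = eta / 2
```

Let's trace through this code step by step.

Initialize: eta = 1.0
Entering loop: for pos in range(4):
After iteration 1: pos = 0, eta = 0.5
After iteration 2: pos = 1, eta = 0.25
After iteration 3: pos = 2, eta = 0.125
After iteration 4: pos = 3, eta = 0.0625
Loop ends.

Final answer: 0.0625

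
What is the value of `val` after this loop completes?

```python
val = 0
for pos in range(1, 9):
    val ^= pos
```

Let's trace through this code step by step.

Initialize: val = 0
Entering loop: for pos in range(1, 9):
After iteration 1: pos = 1, val = 1
After iteration 2: pos = 2, val = 3
After iteration 3: pos = 3, val = 0
After iteration 4: pos = 4, val = 4
After iteration 5: pos = 5, val = 1
After iteration 6: pos = 6, val = 7
After iteration 7: pos = 7, val = 0
After iteration 8: pos = 8, val = 8
Loop ends.

Final answer: 8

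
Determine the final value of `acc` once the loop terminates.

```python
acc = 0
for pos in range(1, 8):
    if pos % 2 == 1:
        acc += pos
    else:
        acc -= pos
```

Let's trace through this code step by step.

Initialize: acc = 0
Entering loop: for pos in range(1, 8):
After iteration 1: pos = 1, acc = 1
After iteration 2: pos = 2, acc = -1
After iteration 3: pos = 3, acc = 2
After iteration 4: pos = 4, acc = -2
After iteration 5: pos = 5, acc = 3
After iteration 6: pos = 6, acc = -3
After iteration 7: pos = 7, acc = 4
Loop ends.

Final answer: 4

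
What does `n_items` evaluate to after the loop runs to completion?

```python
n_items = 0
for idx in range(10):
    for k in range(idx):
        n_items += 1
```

Let's trace through this code step by step.

Initialize: n_items = 0
Entering loop: for idx in range(10):
After iteration 1: idx = 0, n_items = 0
After iteration 2: idx = 1, n_items = 1, k = 0
After iteration 3: idx = 2, n_items = 3, k = 1
After iteration 4: idx = 3, n_items = 6, k = 2
After iteration 5: idx = 4, n_items = 10, k = 3
After iteration 6: idx = 5, n_items = 15, k = 4
After iteration 7: idx = 6, n_items = 21, k = 5
After iteration 8: idx = 7, n_items = 28, k = 6
After iteration 9: idx = 8, n_items = 36, k = 7
After iteration 10: idx = 9, n_items = 45, k = 8
Loop ends.

Final answer: 45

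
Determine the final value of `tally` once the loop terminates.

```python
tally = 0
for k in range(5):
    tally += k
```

Let's trace through this code step by step.

Initialize: tally = 0
Entering loop: for k in range(5):
After iteration 1: k = 0, tally = 0
After iteration 2: k = 1, tally = 1
After iteration 3: k = 2, tally = 3
After iteration 4: k = 3, tally = 6
After iteration 5: k = 4, tally = 10
Loop ends.

Final answer: 10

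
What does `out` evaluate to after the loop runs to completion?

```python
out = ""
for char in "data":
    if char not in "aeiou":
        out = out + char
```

Let's trace through this code step by step.

Initialize: out = ''
Entering loop: for char in "data":
After iteration 1: char = 'd', out = 'd'
After iteration 2: char = 'a', out = 'd'
After iteration 3: char = 't', out = 'dt'
After iteration 4: char = 'a', out = 'dt'
Loop ends.

Final answer: 'dt'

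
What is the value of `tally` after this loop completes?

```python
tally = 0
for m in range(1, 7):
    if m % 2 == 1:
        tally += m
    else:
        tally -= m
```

Let's trace through this code step by step.

Initialize: tally = 0
Entering loop: for m in range(1, 7):
After iteration 1: m = 1, tally = 1
After iteration 2: m = 2, tally = -1
After iteration 3: m = 3, tally = 2
After iteration 4: m = 4, tally = -2
After iteration 5: m = 5, tally = 3
After iteration 6: m = 6, tally = -3
Loop ends.

Final answer: -3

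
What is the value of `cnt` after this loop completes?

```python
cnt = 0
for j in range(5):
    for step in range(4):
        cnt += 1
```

Let's trace through this code step by step.

Initialize: cnt = 0
Entering loop: for j in range(5):
After iteration 1: j = 0, cnt = 4
After iteration 2: j = 1, cnt = 8
After iteration 3: j = 2, cnt = 12
After iteration 4: j = 3, cnt = 16
After iteration 5: j = 4, cnt = 20
Loop ends.

Final answer: 20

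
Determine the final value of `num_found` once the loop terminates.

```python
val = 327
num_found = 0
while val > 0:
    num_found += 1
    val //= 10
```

Let's trace through this code step by step.

Initialize: val = 327
Initialize: num_found = 0
Entering loop: while val > 0:
After iteration 1: val = 32, num_found = 1
After iteration 2: val = 3, num_found = 2
After iteration 3: val = 0, num_found = 3
Loop ends.

Final answer: 3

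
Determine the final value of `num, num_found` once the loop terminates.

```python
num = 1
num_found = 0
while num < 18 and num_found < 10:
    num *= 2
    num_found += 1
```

Let's trace through this code step by step.

Initialize: num = 1
Initialize: num_found = 0
Entering loop: while num < 18 and num_found < 10:
After iteration 1: num = 2, num_found = 1
After iteration 2: num = 4, num_found = 2
After iteration 3: num = 8, num_found = 3
After iteration 4: num = 16, num_found = 4
After iteration 5: num = 32, num_found = 5
Loop ends.

Final answer: 32, 5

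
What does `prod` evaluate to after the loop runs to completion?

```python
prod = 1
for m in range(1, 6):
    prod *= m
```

Let's trace through this code step by step.

Initialize: prod = 1
Entering loop: for m in range(1, 6):
After iteration 1: m = 1, prod = 1
After iteration 2: m = 2, prod = 2
After iteration 3: m = 3, prod = 6
After iteration 4: m = 4, prod = 24
After iteration 5: m = 5, prod = 120
Loop ends.

Final answer: 120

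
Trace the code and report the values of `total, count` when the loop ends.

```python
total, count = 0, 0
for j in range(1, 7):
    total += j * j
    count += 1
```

Let's trace through this code step by step.

Initialize: total = 0
Initialize: count = 0
Entering loop: for j in range(1, 7):
After iteration 1: j = 1, total = 1, count = 1
After iteration 2: j = 2, total = 5, count = 2
After iteration 3: j = 3, total = 14, count = 3
After iteration 4: j = 4, total = 30, count = 4
After iteration 5: j = 5, total = 55, count = 5
After iteration 6: j = 6, total = 91, count = 6
Loop ends.

Final answer: 91, 6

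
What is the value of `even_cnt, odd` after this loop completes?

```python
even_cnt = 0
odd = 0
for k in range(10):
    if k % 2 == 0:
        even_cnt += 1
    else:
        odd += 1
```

Let's trace through this code step by step.

Initialize: even_cnt = 0
Initialize: odd = 0
Entering loop: for k in range(10):
After iteration 1: k = 0, even_cnt = 1, odd = 0
After iteration 2: k = 1, even_cnt = 1, odd = 1
After iteration 3: k = 2, even_cnt = 2, odd = 1
After iteration 4: k = 3, even_cnt = 2, odd = 2
After iteration 5: k = 4, even_cnt = 3, odd = 2
After iteration 6: k = 5, even_cnt = 3, odd = 3
After iteration 7: k = 6, even_cnt = 4, odd = 3
After iteration 8: k = 7, even_cnt = 4, odd = 4
After iteration 9: k = 8, even_cnt = 5, odd = 4
After iteration 10: k = 9, even_cnt = 5, odd = 5
Loop ends.

Final answer: 5, 5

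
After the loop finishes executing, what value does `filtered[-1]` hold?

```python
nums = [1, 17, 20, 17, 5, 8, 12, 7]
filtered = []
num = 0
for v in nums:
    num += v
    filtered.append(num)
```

Let's trace through this code step by step.

Initialize: nums = [1, 17, 20, 17, 5, 8, 12, 7]
Initialize: filtered = []
Initialize: num = 0
Entering loop: for v in nums:
After iteration 1: v = 1, filtered = [1], num = 1
After iteration 2: v = 17, filtered = [1, 18], num = 18
After iteration 3: v = 20, filtered = [1, 18, 38], num = 38
After iteration 4: v = 17, filtered = [1, 18, 38, 55], num = 55
After iteration 5: v = 5, filtered = [1, 18, 38, 55, 60], num = 60
After iteration 6: v = 8, filtered = [1, 18, 38, 55, 60, 68], num = 68
After iteration 7: v = 12, filtered = [1, 18, 38, 55, 60, 68, 80], num = 80
After iteration 8: v = 7, filtered = [1, 18, 38, 55, 60, 68, 80, 87], num = 87
Loop ends.
filtered[-1] = 87

Final answer: 87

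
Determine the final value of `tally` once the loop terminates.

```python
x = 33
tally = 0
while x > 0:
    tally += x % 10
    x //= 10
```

Let's trace through this code step by step.

Initialize: x = 33
Initialize: tally = 0
Entering loop: while x > 0:
After iteration 1: x = 3, tally = 3
After iteration 2: x = 0, tally = 6
Loop ends.

Final answer: 6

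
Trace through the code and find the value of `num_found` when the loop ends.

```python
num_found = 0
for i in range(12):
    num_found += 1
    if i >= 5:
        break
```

Let's trace through this code step by step.

Initialize: num_found = 0
Entering loop: for i in range(12):
After iteration 1: i = 0, num_found = 1
After iteration 2: i = 1, num_found = 2
After iteration 3: i = 2, num_found = 3
After iteration 4: i = 3, num_found = 4
After iteration 5: i = 4, num_found = 5
After iteration 6: i = 5, num_found = 6
Loop ends.

Final answer: 6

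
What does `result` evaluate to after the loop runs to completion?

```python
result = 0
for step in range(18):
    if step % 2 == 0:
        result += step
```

Let's trace through this code step by step.

Initialize: result = 0
Entering loop: for step in range(18):
After iteration 1: step = 0, result = 0
After iteration 2: step = 1, result = 0
After iteration 3: step = 2, result = 2
After iteration 4: step = 3, result = 2
After iteration 5: step = 4, result = 6
After iteration 6: step = 5, result = 6
After iteration 7: step = 6, result = 12
After iteration 8: step = 7, result = 12
After iteration 9: step = 8, result = 20
After iteration 10: step = 9, result = 20
After iteration 11: step = 10, result = 30
After iteration 12: step = 11, result = 30
After iteration 13: step = 12, result = 42
After iteration 14: step = 13, result = 42
After iteration 15: step = 14, result = 56
After iteration 16: step = 15, result = 56
After iteration 17: step = 16, result = 72
After iteration 18: step = 17, result = 72
Loop ends.

Final answer: 72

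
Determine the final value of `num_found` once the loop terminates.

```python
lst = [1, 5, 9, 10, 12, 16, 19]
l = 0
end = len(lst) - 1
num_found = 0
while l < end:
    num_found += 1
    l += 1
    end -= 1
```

Let's trace through this code step by step.

Initialize: lst = [1, 5, 9, 10, 12, 16, 19]
Initialize: l = 0
Initialize: end = 6
Initialize: num_found = 0
Entering loop: while l < end:
After iteration 1: l = 1, end = 5, num_found = 1
After iteration 2: l = 2, end = 4, num_found = 2
After iteration 3: l = 3, end = 3, num_found = 3
Loop ends.

Final answer: 3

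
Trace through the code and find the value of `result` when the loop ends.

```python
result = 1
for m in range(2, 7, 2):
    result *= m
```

Let's trace through this code step by step.

Initialize: result = 1
Entering loop: for m in range(2, 7, 2):
After iteration 1: m = 2, result = 2
After iteration 2: m = 4, result = 8
After iteration 3: m = 6, result = 48
Loop ends.

Final answer: 48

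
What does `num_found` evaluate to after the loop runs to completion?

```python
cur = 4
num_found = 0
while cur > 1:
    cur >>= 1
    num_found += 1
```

Let's trace through this code step by step.

Initialize: cur = 4
Initialize: num_found = 0
Entering loop: while cur > 1:
After iteration 1: cur = 2, num_found = 1
After iteration 2: cur = 1, num_found = 2
Loop ends.

Final answer: 2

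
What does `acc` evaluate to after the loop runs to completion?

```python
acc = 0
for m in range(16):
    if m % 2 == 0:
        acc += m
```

Let's trace through this code step by step.

Initialize: acc = 0
Entering loop: for m in range(16):
After iteration 1: m = 0, acc = 0
After iteration 2: m = 1, acc = 0
After iteration 3: m = 2, acc = 2
After iteration 4: m = 3, acc = 2
After iteration 5: m = 4, acc = 6
After iteration 6: m = 5, acc = 6
After iteration 7: m = 6, acc = 12
After iteration 8: m = 7, acc = 12
After iteration 9: m = 8, acc = 20
After iteration 10: m = 9, acc = 20
After iteration 11: m = 10, acc = 30
After iteration 12: m = 11, acc = 30
After iteration 13: m = 12, acc = 42
After iteration 14: m = 13, acc = 42
After iteration 15: m = 14, acc = 56
After iteration 16: m = 15, acc = 56
Loop ends.

Final answer: 56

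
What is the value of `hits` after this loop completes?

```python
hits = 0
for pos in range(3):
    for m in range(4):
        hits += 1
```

Let's trace through this code step by step.

Initialize: hits = 0
Entering loop: for pos in range(3):
After iteration 1: pos = 0, hits = 4
After iteration 2: pos = 1, hits = 8
After iteration 3: pos = 2, hits = 12
Loop ends.

Final answer: 12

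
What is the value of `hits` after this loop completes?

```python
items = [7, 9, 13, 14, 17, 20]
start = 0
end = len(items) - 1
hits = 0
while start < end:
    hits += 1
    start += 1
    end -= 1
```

Let's trace through this code step by step.

Initialize: items = [7, 9, 13, 14, 17, 20]
Initialize: start = 0
Initialize: end = 5
Initialize: hits = 0
Entering loop: while start < end:
After iteration 1: start = 1, end = 4, hits = 1
After iteration 2: start = 2, end = 3, hits = 2
After iteration 3: start = 3, end = 2, hits = 3
Loop ends.

Final answer: 3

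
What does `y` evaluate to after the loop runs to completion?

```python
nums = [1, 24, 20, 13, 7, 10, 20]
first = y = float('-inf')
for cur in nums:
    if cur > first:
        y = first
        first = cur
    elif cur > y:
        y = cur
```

Let's trace through this code step by step.

Initialize: nums = [1, 24, 20, 13, 7, 10, 20]
Initialize: first = -inf
Initialize: y = -inf
Entering loop: for cur in nums:
After iteration 1: cur = 1, first = 1, y = -inf
After iteration 2: cur = 24, first = 24, y = 1
After iteration 3: cur = 20, first = 24, y = 20
After iteration 4: cur = 13, first = 24, y = 20
After iteration 5: cur = 7, first = 24, y = 20
After iteration 6: cur = 10, first = 24, y = 20
After iteration 7: cur = 20, first = 24, y = 20
Loop ends.

Final answer: 20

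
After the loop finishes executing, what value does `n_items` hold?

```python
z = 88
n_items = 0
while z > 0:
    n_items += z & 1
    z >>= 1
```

Let's trace through this code step by step.

Initialize: z = 88
Initialize: n_items = 0
Entering loop: while z > 0:
After iteration 1: z = 44, n_items = 0
After iteration 2: z = 22, n_items = 0
After iteration 3: z = 11, n_items = 0
After iteration 4: z = 5, n_items = 1
After iteration 5: z = 2, n_items = 2
After iteration 6: z = 1, n_items = 2
After iteration 7: z = 0, n_items = 3
Loop ends.

Final answer: 3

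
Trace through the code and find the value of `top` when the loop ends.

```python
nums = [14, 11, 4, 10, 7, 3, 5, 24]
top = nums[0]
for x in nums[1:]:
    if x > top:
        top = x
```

Let's trace through this code step by step.

Initialize: nums = [14, 11, 4, 10, 7, 3, 5, 24]
Initialize: top = 14
Entering loop: for x in nums[1:]:
After iteration 1: x = 11, top = 14
After iteration 2: x = 4, top = 14
After iteration 3: x = 10, top = 14
After iteration 4: x = 7, top = 14
After iteration 5: x = 3, top = 14
After iteration 6: x = 5, top = 14
After iteration 7: x = 24, top = 24
Loop ends.

Final answer: 24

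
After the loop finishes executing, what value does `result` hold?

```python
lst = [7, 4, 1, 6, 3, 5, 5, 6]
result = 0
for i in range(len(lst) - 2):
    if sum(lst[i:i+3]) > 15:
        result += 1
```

Let's trace through this code step by step.

Initialize: lst = [7, 4, 1, 6, 3, 5, 5, 6]
Initialize: result = 0
Entering loop: for i in range(len(lst) - 2):
After iteration 1: i = 0, result = 0
After iteration 2: i = 1, result = 0
After iteration 3: i = 2, result = 0
After iteration 4: i = 3, result = 0
After iteration 5: i = 4, result = 0
After iteration 6: i = 5, result = 1
Loop ends.

Final answer: 1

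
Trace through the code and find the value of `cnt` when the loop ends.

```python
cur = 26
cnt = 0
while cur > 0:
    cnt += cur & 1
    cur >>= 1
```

Let's trace through this code step by step.

Initialize: cur = 26
Initialize: cnt = 0
Entering loop: while cur > 0:
After iteration 1: cur = 13, cnt = 0
After iteration 2: cur = 6, cnt = 1
After iteration 3: cur = 3, cnt = 1
After iteration 4: cur = 1, cnt = 2
After iteration 5: cur = 0, cnt = 3
Loop ends.

Final answer: 3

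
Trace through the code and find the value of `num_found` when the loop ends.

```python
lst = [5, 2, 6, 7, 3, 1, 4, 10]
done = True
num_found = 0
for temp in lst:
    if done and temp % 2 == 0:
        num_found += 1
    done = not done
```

Let's trace through this code step by step.

Initialize: lst = [5, 2, 6, 7, 3, 1, 4, 10]
Initialize: done = True
Initialize: num_found = 0
Entering loop: for temp in lst:
After iteration 1: temp = 5, done = False, num_found = 0
After iteration 2: temp = 2, done = True, num_found = 0
After iteration 3: temp = 6, done = False, num_found = 1
After iteration 4: temp = 7, done = True, num_found = 1
After iteration 5: temp = 3, done = False, num_found = 1
After iteration 6: temp = 1, done = True, num_found = 1
After iteration 7: temp = 4, done = False, num_found = 2
After iteration 8: temp = 10, done = True, num_found = 2
Loop ends.

Final answer: 2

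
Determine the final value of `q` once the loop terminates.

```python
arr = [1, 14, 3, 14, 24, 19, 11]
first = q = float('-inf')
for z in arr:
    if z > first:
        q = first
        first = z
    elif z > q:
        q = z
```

Let's trace through this code step by step.

Initialize: arr = [1, 14, 3, 14, 24, 19, 11]
Initialize: first = -inf
Initialize: q = -inf
Entering loop: for z in arr:
After iteration 1: z = 1, first = 1, q = -inf
After iteration 2: z = 14, first = 14, q = 1
After iteration 3: z = 3, first = 14, q = 3
After iteration 4: z = 14, first = 14, q = 14
After iteration 5: z = 24, first = 24, q = 14
After iteration 6: z = 19, first = 24, q = 19
After iteration 7: z = 11, first = 24, q = 19
Loop ends.

Final answer: 19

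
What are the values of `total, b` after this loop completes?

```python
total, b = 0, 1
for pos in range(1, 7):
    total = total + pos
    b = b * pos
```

Let's trace through this code step by step.

Initialize: total = 0
Initialize: b = 1
Entering loop: for pos in range(1, 7):
After iteration 1: pos = 1, total = 1, b = 1
After iteration 2: pos = 2, total = 3, b = 2
After iteration 3: pos = 3, total = 6, b = 6
After iteration 4: pos = 4, total = 10, b = 24
After iteration 5: pos = 5, total = 15, b = 120
After iteration 6: pos = 6, total = 21, b = 720
Loop ends.

Final answer: 21, 720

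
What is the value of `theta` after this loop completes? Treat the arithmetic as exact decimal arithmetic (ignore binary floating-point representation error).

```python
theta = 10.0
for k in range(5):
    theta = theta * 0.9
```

Let's trace through this code step by step.

Initialize: theta = 10.0
Entering loop: for k in range(5):
After iteration 1: k = 0, theta = 9.0
After iteration 2: k = 1, theta = 8.1
After iteration 3: k = 2, theta = 7.29
After iteration 4: k = 3, theta = 6.561
After iteration 5: k = 4, theta = 5.9049
Loop ends.

Final answer: 5.9049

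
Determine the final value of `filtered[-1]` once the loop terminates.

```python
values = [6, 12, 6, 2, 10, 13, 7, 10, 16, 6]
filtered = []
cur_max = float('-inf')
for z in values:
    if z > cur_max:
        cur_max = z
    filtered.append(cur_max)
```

Let's trace through this code step by step.

Initialize: values = [6, 12, 6, 2, 10, 13, 7, 10, 16, 6]
Initialize: filtered = []
Initialize: cur_max = -inf
Entering loop: for z in values:
After iteration 1: z = 6, filtered = [6], cur_max = 6
After iteration 2: z = 12, filtered = [6, 12], cur_max = 12
After iteration 3: z = 6, filtered = [6, 12, 12], cur_max = 12
After iteration 4: z = 2, filtered = [6, 12, 12, 12], cur_max = 12
After iteration 5: z = 10, filtered = [6, 12, 12, 12, 12], cur_max = 12
After iteration 6: z = 13, filtered = [6, 12, 12, 12, 12, 13], cur_max = 13
After iteration 7: z = 7, filtered = [6, 12, 12, 12, 12, 13, 13], cur_max = 13
After iteration 8: z = 10, filtered = [6, 12, 12, 12, 12, 13, 13, 13], cur_max = 13
After iteration 9: z = 16, filtered = [6, 12, 12, 12, 12, 13, 13, 13, 16], cur_max = 16
After iteration 10: z = 6, filtered = [6, 12, 12, 12, 12, 13, 13, 13, 16, 16], cur_max = 16
Loop ends.
filtered[-1] = 16

Final answer: 16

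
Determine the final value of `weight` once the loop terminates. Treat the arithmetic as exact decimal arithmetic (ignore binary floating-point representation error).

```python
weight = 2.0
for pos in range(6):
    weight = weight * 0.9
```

Let's trace through this code step by step.

Initialize: weight = 2.0
Entering loop: for pos in range(6):
After iteration 1: pos = 0, weight = 1.8
After iteration 2: pos = 1, weight = 1.62
After iteration 3: pos = 2, weight = 1.458
After iteration 4: pos = 3, weight = 1.3122
After iteration 5: pos = 4, weight = 1.18098
After iteration 6: pos = 5, weight = 1.062882
Loop ends.

Final answer: 1.062882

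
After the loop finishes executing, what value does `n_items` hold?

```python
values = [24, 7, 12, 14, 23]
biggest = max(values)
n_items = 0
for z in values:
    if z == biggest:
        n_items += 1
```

Let's trace through this code step by step.

Initialize: values = [24, 7, 12, 14, 23]
Initialize: biggest = 24
Initialize: n_items = 0
Entering loop: for z in values:
After iteration 1: z = 24, n_items = 1
After iteration 2: z = 7, n_items = 1
After iteration 3: z = 12, n_items = 1
After iteration 4: z = 14, n_items = 1
After iteration 5: z = 23, n_items = 1
Loop ends.

Final answer: 1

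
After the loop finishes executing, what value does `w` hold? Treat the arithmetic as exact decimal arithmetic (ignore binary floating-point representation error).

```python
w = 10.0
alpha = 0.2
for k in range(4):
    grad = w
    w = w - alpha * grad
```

Let's trace through this code step by step.

Initialize: w = 10.0
Initialize: alpha = 0.2
Entering loop: for k in range(4):
After iteration 1: k = 0, w = 8.0, grad = 10.0
After iteration 2: k = 1, w = 6.4, grad = 8.0
After iteration 3: k = 2, w = 5.12, grad = 6.4
After iteration 4: k = 3, w = 4.096, grad = 5.12
Loop ends.

Final answer: 4.096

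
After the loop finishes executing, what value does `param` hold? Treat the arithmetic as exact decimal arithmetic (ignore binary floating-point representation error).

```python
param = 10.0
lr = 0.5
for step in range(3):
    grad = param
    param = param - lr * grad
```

Let's trace through this code step by step.

Initialize: param = 10.0
Initialize: lr = 0.5
Entering loop: for step in range(3):
After iteration 1: step = 0, param = 5.0, grad = 10.0
After iteration 2: step = 1, param = 2.5, grad = 5.0
After iteration 3: step = 2, param = 1.25, grad = 2.5
Loop ends.

Final answer: 1.25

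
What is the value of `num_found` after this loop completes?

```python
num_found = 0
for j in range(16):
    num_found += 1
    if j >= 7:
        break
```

Let's trace through this code step by step.

Initialize: num_found = 0
Entering loop: for j in range(16):
After iteration 1: j = 0, num_found = 1
After iteration 2: j = 1, num_found = 2
After iteration 3: j = 2, num_found = 3
After iteration 4: j = 3, num_found = 4
After iteration 5: j = 4, num_found = 5
After iteration 6: j = 5, num_found = 6
After iteration 7: j = 6, num_found = 7
After iteration 8: j = 7, num_found = 8
Loop ends.

Final answer: 8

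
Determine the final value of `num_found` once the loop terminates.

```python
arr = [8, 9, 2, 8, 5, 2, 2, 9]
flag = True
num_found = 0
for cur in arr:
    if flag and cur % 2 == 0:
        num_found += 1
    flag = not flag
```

Let's trace through this code step by step.

Initialize: arr = [8, 9, 2, 8, 5, 2, 2, 9]
Initialize: flag = True
Initialize: num_found = 0
Entering loop: for cur in arr:
After iteration 1: cur = 8, flag = False, num_found = 1
After iteration 2: cur = 9, flag = True, num_found = 1
After iteration 3: cur = 2, flag = False, num_found = 2
After iteration 4: cur = 8, flag = True, num_found = 2
After iteration 5: cur = 5, flag = False, num_found = 2
After iteration 6: cur = 2, flag = True, num_found = 2
After iteration 7: cur = 2, flag = False, num_found = 3
After iteration 8: cur = 9, flag = True, num_found = 3
Loop ends.

Final answer: 3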